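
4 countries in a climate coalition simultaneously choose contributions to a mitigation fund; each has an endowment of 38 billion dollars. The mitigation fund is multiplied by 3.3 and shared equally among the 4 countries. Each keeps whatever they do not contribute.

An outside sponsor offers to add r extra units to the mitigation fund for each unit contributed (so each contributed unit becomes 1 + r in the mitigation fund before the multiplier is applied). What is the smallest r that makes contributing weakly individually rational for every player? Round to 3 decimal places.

With matching at rate r, one contributed unit becomes (1 + r) in the mitigation fund and returns 3.3 × (1 + r) / 4 to the contributor.
Setting this equal to 1: 1 + r = 4/3.3 = 1.2121.
So the minimum matching rate is r = 1.2121 − 1 = 0.212.

0.212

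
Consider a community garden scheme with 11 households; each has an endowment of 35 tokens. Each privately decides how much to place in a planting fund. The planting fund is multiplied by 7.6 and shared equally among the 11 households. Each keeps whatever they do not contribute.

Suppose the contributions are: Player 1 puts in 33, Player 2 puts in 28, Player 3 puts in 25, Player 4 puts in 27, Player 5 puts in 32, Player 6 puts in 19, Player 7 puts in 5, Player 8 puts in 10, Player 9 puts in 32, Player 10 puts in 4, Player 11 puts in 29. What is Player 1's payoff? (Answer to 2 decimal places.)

Total contributed: 33 + 28 + 25 + 27 + 32 + 19 + 5 + 10 + 32 + 4 + 29 = 244.
Each receives 7.6 × 244 / 11 = 168.58 from the planting fund.
Player 1 keeps 35 − 33 = 2, so Player 1's payoff is 2 + 168.58 = 170.58.

170.58 tokens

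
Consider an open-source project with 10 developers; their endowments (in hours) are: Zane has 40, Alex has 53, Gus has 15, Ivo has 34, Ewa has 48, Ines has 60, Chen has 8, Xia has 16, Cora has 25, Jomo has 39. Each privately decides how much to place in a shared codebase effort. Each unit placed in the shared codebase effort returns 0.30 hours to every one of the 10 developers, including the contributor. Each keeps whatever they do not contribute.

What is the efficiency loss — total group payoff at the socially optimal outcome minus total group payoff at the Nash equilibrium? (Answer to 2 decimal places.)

676.00 hours

The private return per contributed unit is 0.30 < 1 for everyone, so the Nash equilibrium is zero contribution and the group total is Σ E_j = 40 + 53 + 15 + 34 + 48 + 60 + 8 + 16 + 25 + 39 = 338.
Each contributed unit returns 3.000 to the group, so the social optimum is full contribution by everyone: group total = 3.000 × 338 = 1014.00.
Efficiency loss = (3.000 − 1) × 338 = 676.00.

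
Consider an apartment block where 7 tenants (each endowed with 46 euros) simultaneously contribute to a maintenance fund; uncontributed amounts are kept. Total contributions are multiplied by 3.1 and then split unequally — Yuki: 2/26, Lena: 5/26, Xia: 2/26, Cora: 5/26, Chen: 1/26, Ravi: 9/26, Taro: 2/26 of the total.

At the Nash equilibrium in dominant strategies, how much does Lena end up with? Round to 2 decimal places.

Each unit j contributes comes back to j as 3.1 × (j's share), so j prefers to contribute only if that share exceeds 1/3.1 = 0.3226; otherwise keeping the unit dominates.
Only Ravi (9/26) clears that bar, contributing 46; the remaining 6 contribute 0. Total contributed: 46.
Lena keeps 46 and receives 3.1 × 46 × 5/26 = 27.42 from the maintenance fund, for a payoff of 73.42.

73.42 euros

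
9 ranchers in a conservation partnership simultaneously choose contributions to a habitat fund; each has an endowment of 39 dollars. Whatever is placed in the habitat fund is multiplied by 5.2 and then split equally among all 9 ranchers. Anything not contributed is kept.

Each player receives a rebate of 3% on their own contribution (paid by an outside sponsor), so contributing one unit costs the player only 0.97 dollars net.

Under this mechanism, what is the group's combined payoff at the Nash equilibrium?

Even with the mechanism, each unit contributed returns only (5.2/9) / 0.97 = 0.5956 per unit of net cost, so contributing nothing is still dominant.
Everyone keeps their endowment and the group total is 9 × 39 = 351.

351.00 dollars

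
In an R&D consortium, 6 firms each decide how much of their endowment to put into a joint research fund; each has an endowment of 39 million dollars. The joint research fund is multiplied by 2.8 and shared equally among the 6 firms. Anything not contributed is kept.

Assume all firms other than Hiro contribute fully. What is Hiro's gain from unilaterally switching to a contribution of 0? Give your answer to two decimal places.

20.80 million dollars

Switching from a contribution of 39 to 0 lets Hiro keep an extra 39 million dollars, but lowers the joint research fund by 39, which costs Hiro their own share of that drop: 2.8/6 × 39 = 18.20.
Net gain = 39 − 18.20 = 20.80. The private return per contributed unit (0.4667) is below 1, so free-riding is indeed the best response regardless of what the others do.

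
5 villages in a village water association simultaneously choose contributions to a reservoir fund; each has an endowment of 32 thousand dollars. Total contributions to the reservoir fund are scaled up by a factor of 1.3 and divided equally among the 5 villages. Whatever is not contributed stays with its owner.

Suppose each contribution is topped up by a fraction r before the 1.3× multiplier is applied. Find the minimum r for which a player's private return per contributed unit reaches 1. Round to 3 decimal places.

With matching at rate r, one contributed unit becomes (1 + r) in the reservoir fund and returns 1.3 × (1 + r) / 5 to the contributor.
Setting this equal to 1: 1 + r = 5/1.3 = 3.8462.
So the minimum matching rate is r = 3.8462 − 1 = 2.846.

2.846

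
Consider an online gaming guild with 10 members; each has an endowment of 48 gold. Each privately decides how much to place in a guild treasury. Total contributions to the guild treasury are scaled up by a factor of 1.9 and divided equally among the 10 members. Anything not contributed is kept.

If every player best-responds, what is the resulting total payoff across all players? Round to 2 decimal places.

Each contributed unit returns 1.9/10 = 0.1900 to its contributor — below 1 — so contributing 0 is dominant for every player. At the Nash equilibrium everyone keeps their 48, and the group total is 10 × 48 = 480.

480.00 gold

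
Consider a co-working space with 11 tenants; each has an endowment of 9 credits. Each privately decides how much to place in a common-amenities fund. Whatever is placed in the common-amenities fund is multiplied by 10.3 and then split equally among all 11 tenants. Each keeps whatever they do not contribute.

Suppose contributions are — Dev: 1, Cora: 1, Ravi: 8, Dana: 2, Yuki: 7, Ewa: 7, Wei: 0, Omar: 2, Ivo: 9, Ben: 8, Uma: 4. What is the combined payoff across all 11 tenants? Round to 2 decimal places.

554.70 credits

Total contributed: 1 + 1 + 8 + 2 + 7 + 7 + 0 + 2 + 9 + 8 + 4 = 49; total kept: 11 × 9 − 49 = 50.
The common-amenities fund pays out 10.3 × 49 = 504.70 in aggregate.
Group total = 50 + 504.70 = 554.70.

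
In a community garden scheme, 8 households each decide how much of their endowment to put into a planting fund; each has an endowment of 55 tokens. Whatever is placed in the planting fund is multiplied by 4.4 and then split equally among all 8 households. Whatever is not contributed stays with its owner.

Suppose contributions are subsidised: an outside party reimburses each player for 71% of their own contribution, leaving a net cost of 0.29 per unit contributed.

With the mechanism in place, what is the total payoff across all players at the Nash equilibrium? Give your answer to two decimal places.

The effective private return per unit is now (4.4/8) / 0.29 = 1.8966 > 1, so every player's dominant strategy flips to full contribution.
So the Nash equilibrium is full contribution by all 8; the group earns 8 × (55 × 0.71 + 4.4 × 55) = 2248.40.

2248.40 tokens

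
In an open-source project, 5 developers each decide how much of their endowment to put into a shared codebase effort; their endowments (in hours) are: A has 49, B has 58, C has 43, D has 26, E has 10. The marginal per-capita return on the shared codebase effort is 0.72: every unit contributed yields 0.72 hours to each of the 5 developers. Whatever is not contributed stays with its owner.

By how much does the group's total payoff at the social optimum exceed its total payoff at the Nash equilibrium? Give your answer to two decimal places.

483.60 hours

The private return per contributed unit is 0.72 < 1 for everyone, so the Nash equilibrium is zero contribution and the group total is Σ E_j = 49 + 58 + 43 + 26 + 10 = 186.
Each contributed unit returns 3.600 to the group, so the social optimum is full contribution by everyone: group total = 3.600 × 186 = 669.60.
Efficiency loss = (3.600 − 1) × 186 = 483.60.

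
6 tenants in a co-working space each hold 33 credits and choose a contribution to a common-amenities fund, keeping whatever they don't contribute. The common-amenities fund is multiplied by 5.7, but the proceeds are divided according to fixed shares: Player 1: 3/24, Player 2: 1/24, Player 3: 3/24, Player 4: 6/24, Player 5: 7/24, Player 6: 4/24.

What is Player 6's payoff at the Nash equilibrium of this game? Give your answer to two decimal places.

For player j, contributing a unit is worthwhile iff 5.7 × (j's share) ≥ 1, i.e. iff j's share is at least 0.1754.
Player 4 and Player 5 are above the threshold, contributing 33 each; the remaining 4 contribute 0. Total contributed: 66.
Player 6 keeps 33 and receives 5.7 × 66 × 4/24 = 62.70 from the common-amenities fund, for a payoff of 95.70.

95.70 credits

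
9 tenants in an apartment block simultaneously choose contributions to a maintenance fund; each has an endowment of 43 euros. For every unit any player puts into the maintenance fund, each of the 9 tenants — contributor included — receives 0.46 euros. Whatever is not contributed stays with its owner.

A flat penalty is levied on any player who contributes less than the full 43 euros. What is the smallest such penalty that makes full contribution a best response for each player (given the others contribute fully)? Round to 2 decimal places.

Given the others contribute fully, the best deviation is to contribute 0 (any partial contribution still incurs the fine and gives up units whose private return 0.46 is below 1).
Deviating from 43 to 0 saves 43 euros but forfeits the deviator's share of the drop in the maintenance fund: 0.46 × 43 = 19.78.
So the deviation gain is 43 − 19.78 = 23.22, and the fine must be at least 23.22 euros to wipe it out.

23.22 euros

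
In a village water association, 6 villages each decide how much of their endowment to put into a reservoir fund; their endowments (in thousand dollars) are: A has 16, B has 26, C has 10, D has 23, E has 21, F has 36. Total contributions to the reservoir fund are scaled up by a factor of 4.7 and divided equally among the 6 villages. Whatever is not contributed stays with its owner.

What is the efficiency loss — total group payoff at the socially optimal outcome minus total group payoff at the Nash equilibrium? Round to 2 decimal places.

488.40 thousand dollars

The private return per contributed unit is 4.7/6 = 0.7833 < 1 for every player regardless of endowment, so the Nash equilibrium is zero contribution and the group total is Σ E_j = 16 + 26 + 10 + 23 + 21 + 36 = 132.
Each contributed unit returns 4.700 to the group, so the social optimum is full contribution by everyone: group total = 4.700 × 132 = 620.40.
Efficiency loss = (4.700 − 1) × 132 = 488.40.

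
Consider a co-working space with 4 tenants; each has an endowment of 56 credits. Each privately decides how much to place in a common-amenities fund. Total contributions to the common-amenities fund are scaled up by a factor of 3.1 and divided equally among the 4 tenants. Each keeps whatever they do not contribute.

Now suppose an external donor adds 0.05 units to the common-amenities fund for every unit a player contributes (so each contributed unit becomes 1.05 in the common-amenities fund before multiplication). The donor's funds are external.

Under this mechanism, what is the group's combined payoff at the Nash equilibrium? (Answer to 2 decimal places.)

224.00 credits

Even with the mechanism, each unit contributed returns only 3.1 × 1.05 / 4 = 0.8138 per unit of net cost, so contributing nothing is still dominant.
Everyone keeps their endowment and the group total is 4 × 56 = 224.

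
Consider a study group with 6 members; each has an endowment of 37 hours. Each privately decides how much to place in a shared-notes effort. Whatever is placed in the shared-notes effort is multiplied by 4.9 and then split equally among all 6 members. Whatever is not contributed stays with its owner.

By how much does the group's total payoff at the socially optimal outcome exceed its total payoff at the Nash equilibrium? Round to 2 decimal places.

865.80 hours

Each contributed unit returns 4.9/6 = 0.8167 to its contributor — below 1 — so contributing 0 is dominant for every player. At the Nash equilibrium everyone keeps their 37, and the group total is 6 × 37 = 222.
Each contributed unit returns 4.900 to the group as a whole (0.8167 to each of 6 players), which exceeds 1, so the social optimum is full contribution: group total = 4.900 × 222 = 1087.80.
Efficiency loss = 1087.80 − 222 = 865.80.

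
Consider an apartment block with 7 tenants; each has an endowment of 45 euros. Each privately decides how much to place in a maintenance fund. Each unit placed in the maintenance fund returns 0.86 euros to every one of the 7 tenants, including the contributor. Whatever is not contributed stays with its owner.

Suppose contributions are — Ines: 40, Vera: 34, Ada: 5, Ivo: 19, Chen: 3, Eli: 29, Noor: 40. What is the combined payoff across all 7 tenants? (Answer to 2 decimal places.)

1168.40 euros

Total contributed: 40 + 34 + 5 + 19 + 3 + 29 + 40 = 170; total kept: 7 × 45 − 170 = 145.
The maintenance fund pays out 0.86 × 7 × 170 = 1023.40 in aggregate.
Group total = 145 + 1023.40 = 1168.40.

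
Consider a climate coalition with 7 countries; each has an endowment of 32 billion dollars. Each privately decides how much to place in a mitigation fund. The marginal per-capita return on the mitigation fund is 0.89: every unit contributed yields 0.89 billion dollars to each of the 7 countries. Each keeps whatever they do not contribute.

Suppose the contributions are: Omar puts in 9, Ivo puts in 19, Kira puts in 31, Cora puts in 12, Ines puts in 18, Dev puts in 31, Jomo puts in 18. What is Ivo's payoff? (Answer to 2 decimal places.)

135.82 billion dollars

Total contributed: 9 + 19 + 31 + 12 + 18 + 31 + 18 = 138.
Each receives 0.89 × 138 = 122.82 from the mitigation fund.
Ivo keeps 32 − 19 = 13, so Ivo's payoff is 13 + 122.82 = 135.82.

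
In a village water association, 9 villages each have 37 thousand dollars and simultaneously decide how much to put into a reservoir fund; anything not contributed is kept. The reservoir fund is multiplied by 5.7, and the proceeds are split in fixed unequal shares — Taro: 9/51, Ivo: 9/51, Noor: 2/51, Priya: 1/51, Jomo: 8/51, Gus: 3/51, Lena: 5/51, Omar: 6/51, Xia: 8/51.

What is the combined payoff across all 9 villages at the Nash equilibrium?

680.80 thousand dollars

Each unit j contributes comes back to j as 5.7 × (j's share), so j prefers to contribute only if that share exceeds 1/5.7 = 0.1754; otherwise keeping the unit dominates.
The shares above 0.1754 belong to Taro and Ivo, contributing 37 each; the remaining 7 contribute 0. Total contributed: 74.
The reservoir fund pays out 5.7 × 74 = 421.80 in total (split across the unequal shares, but the aggregate is all that matters for the group sum).
The 7 free-riders keep 37 each, adding 259. Group total = 259 + 421.80 = 680.80.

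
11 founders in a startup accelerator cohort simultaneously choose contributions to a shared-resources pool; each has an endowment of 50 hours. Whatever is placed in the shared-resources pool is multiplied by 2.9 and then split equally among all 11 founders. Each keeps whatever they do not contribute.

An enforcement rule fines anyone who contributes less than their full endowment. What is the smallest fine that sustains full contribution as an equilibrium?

Given the others contribute fully, the best deviation is to contribute 0 (any partial contribution still incurs the fine and gives up units whose private return 0.2636 is below 1).
Deviating from 50 to 0 saves 50 hours but forfeits the deviator's share of the drop in the shared-resources pool: 2.9/11 × 50 = 13.18.
So the deviation gain is 50 − 13.18 = 36.82, and the fine must be at least 36.82 hours to wipe it out.

36.82 hours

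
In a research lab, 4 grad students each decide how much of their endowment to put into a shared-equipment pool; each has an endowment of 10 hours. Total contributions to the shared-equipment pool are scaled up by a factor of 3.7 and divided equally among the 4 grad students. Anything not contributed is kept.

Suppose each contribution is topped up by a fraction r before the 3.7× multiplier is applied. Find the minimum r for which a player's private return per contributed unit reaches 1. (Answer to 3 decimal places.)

With matching at rate r, one contributed unit becomes (1 + r) in the shared-equipment pool and returns 3.7 × (1 + r) / 4 to the contributor.
Setting this equal to 1: 1 + r = 4/3.7 = 1.0811.
So the minimum matching rate is r = 1.0811 − 1 = 0.081.

0.081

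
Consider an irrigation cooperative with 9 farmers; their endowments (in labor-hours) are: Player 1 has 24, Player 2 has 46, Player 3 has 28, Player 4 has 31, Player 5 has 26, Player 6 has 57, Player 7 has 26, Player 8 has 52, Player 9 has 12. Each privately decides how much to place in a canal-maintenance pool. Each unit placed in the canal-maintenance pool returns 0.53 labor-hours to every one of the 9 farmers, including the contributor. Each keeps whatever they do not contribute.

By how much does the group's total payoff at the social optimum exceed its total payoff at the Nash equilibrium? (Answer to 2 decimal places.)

1138.54 labor-hours

The private return per contributed unit is 0.53 < 1 for everyone, so the Nash equilibrium is zero contribution and the group total is Σ E_j = 24 + 46 + 28 + 31 + 26 + 57 + 26 + 52 + 12 = 302.
Each contributed unit returns 4.770 to the group, so the social optimum is full contribution by everyone: group total = 4.770 × 302 = 1440.54.
Efficiency loss = (4.770 − 1) × 302 = 1138.54.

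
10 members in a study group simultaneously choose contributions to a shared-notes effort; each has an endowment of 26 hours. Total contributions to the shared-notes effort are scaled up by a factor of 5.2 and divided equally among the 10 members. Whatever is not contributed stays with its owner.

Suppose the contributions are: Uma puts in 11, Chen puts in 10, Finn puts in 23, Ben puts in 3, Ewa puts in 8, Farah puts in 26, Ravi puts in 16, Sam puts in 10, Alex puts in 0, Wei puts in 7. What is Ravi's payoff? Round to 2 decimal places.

Total contributed: 11 + 10 + 23 + 3 + 8 + 26 + 16 + 10 + 0 + 7 = 114.
Each receives 5.2 × 114 / 10 = 59.28 from the shared-notes effort.
Ravi keeps 26 − 16 = 10, so Ravi's payoff is 10 + 59.28 = 69.28.

69.28 hours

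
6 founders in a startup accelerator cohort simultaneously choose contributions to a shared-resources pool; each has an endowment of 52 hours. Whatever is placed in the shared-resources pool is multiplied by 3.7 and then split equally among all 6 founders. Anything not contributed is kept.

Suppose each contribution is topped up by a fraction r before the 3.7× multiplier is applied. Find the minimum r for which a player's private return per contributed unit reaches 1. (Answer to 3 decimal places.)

With matching at rate r, one contributed unit becomes (1 + r) in the shared-resources pool and returns 3.7 × (1 + r) / 6 to the contributor.
Setting this equal to 1: 1 + r = 6/3.7 = 1.6216.
So the minimum matching rate is r = 1.6216 − 1 = 0.622.

0.622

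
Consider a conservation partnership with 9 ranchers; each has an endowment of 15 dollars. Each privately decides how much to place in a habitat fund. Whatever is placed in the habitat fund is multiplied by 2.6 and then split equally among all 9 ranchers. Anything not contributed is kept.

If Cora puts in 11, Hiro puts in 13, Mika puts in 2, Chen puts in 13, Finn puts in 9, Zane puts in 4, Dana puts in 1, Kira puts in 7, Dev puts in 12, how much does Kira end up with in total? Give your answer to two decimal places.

28.80 dollars

Total contributed: 11 + 13 + 2 + 13 + 9 + 4 + 1 + 7 + 12 = 72.
Each receives 2.6 × 72 / 9 = 20.80 from the habitat fund.
Kira keeps 15 − 7 = 8, so Kira's payoff is 8 + 20.80 = 28.80.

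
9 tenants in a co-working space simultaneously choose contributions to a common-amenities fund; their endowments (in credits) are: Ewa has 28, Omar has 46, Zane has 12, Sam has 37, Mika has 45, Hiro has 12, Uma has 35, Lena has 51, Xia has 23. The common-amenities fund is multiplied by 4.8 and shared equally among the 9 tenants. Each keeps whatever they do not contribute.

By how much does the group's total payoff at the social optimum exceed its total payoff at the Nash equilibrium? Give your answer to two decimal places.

1098.20 credits

The private return per contributed unit is 4.8/9 = 0.5333 < 1 for every player regardless of endowment, so the Nash equilibrium is zero contribution and the group total is Σ E_j = 28 + 46 + 12 + 37 + 45 + 12 + 35 + 51 + 23 = 289.
Each contributed unit returns 4.800 to the group, so the social optimum is full contribution by everyone: group total = 4.800 × 289 = 1387.20.
Efficiency loss = (4.800 − 1) × 289 = 1098.20.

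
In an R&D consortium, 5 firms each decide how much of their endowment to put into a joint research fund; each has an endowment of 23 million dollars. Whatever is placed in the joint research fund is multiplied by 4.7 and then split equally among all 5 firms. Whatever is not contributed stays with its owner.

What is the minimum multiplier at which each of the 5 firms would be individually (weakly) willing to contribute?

A contributed unit returns (multiplier)/5 to its contributor.
This reaches 1 exactly when the multiplier is 5.

5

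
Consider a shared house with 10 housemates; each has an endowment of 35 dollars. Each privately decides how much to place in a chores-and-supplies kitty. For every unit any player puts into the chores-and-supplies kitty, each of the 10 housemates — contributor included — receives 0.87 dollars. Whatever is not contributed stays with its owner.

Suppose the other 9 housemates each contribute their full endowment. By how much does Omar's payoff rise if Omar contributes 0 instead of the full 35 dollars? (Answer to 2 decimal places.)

4.55 dollars

Switching from a contribution of 35 to 0 lets Omar keep an extra 35 dollars, but lowers the chores-and-supplies kitty by 35, which costs Omar their own share of that drop: 0.87 × 35 = 30.45.
Net gain = 35 − 30.45 = 4.55. The private return per contributed unit (0.87) is below 1, so free-riding is indeed the best response regardless of what the others do.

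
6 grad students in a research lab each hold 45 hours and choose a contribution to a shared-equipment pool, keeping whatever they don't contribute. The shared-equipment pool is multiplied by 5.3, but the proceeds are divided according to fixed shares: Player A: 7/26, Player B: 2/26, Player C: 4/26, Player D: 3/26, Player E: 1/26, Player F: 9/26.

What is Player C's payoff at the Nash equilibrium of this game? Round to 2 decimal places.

118.38 hours

Each unit j contributes comes back to j as 5.3 × (j's share), so j prefers to contribute only if that share exceeds 1/5.3 = 0.1887; otherwise keeping the unit dominates.
Player A and Player F clear that bar, contributing 45 each; the remaining 4 contribute 0. Total contributed: 90.
Player C keeps 45 and receives 5.3 × 90 × 4/26 = 73.38 from the shared-equipment pool, for a payoff of 118.38.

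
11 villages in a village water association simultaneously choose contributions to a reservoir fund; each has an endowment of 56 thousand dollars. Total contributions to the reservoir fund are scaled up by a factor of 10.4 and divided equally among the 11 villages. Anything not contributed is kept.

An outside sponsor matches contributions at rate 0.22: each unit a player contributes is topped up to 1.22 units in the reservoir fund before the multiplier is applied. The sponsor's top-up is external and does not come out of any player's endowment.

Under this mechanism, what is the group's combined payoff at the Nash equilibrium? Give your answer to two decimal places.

7815.81 thousand dollars

The effective private return per unit is now 10.4 × 1.22 / 11 = 1.1535 > 1, so every player's dominant strategy flips to full contribution.
At the Nash equilibrium everyone contributes 56. Group total payoff = 10.4 × 1.22 × 616 = 7815.81.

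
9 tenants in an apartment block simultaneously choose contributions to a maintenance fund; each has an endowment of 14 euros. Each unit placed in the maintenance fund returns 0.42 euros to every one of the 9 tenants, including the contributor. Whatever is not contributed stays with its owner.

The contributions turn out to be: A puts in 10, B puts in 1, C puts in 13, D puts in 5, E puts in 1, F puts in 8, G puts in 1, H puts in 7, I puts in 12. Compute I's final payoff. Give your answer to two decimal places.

Total contributed: 10 + 1 + 13 + 5 + 1 + 8 + 1 + 7 + 12 = 58.
Each receives 0.42 × 58 = 24.36 from the maintenance fund.
I keeps 14 − 12 = 2, so I's payoff is 2 + 24.36 = 26.36.

26.36 euros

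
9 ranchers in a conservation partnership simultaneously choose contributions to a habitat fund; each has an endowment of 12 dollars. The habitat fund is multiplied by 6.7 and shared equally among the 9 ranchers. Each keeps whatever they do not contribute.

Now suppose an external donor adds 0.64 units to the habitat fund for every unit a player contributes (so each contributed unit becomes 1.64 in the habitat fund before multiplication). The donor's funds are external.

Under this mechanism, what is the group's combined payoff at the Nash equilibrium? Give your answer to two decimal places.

The effective private return per unit is now 6.7 × 1.64 / 9 = 1.2209 > 1, so every player's dominant strategy flips to full contribution.
So the Nash equilibrium is full contribution by all 9; the group earns 6.7 × 1.64 × 108 = 1186.70.

1186.70 dollars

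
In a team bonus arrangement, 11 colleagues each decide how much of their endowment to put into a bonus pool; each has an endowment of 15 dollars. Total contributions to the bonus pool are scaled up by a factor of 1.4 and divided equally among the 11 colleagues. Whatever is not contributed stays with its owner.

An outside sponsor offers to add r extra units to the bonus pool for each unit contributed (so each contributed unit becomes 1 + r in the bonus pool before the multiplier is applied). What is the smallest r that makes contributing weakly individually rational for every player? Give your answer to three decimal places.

With matching at rate r, one contributed unit becomes (1 + r) in the bonus pool and returns 1.4 × (1 + r) / 11 to the contributor.
Setting this equal to 1: 1 + r = 11/1.4 = 7.8571.
So the minimum matching rate is r = 7.8571 − 1 = 6.857.

6.857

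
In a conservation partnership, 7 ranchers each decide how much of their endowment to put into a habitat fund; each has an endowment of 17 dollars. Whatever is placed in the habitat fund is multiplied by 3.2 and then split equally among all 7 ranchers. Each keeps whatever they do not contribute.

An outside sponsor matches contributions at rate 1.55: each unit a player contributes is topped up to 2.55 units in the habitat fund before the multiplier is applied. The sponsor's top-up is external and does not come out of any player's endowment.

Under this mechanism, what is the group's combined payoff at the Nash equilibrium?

971.04 dollars

The effective private return per unit is now 3.2 × 2.55 / 7 = 1.1657 > 1, so every player's dominant strategy flips to full contribution.
At the Nash equilibrium everyone contributes 17. Group total payoff = 3.2 × 2.55 × 119 = 971.04.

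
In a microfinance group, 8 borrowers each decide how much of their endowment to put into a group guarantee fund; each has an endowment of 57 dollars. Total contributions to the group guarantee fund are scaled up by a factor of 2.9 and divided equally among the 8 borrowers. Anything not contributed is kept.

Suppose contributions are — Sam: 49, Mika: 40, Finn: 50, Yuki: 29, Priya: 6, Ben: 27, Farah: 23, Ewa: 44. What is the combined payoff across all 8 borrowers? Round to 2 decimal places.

965.20 dollars

Total contributed: 49 + 40 + 50 + 29 + 6 + 27 + 23 + 44 = 268; total kept: 8 × 57 − 268 = 188.
The group guarantee fund pays out 2.9 × 268 = 777.20 in aggregate.
Group total = 188 + 777.20 = 965.20.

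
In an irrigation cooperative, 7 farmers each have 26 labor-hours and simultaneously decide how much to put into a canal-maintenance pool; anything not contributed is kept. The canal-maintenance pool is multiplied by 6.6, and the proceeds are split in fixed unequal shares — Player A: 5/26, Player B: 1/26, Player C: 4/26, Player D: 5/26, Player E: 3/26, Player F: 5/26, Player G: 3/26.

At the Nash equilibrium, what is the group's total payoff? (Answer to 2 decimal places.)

764.40 labor-hours

Player j's private return per contributed unit is 6.6 × (j's share). Contributing is weakly dominant for j when that share is at least 1/6.6 = 0.1515, and contributing 0 is dominant otherwise.
The shares above 0.1515 belong to Player A, Player C, Player D and Player F, contributing 26 each; the remaining 3 contribute 0. Total contributed: 104.
The canal-maintenance pool pays out 6.6 × 104 = 686.40 in total (split across the unequal shares, but the aggregate is all that matters for the group sum).
The 3 free-riders keep 26 each, adding 78. Group total = 78 + 686.40 = 764.40.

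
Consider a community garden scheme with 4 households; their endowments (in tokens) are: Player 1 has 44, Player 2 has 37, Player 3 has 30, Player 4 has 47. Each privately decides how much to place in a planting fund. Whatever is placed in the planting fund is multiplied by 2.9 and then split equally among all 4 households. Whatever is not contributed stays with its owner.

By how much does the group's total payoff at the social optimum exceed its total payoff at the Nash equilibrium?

The private return per contributed unit is 2.9/4 = 0.7250 < 1 for every player regardless of endowment, so the Nash equilibrium is zero contribution and the group total is Σ E_j = 44 + 37 + 30 + 47 = 158.
Each contributed unit returns 2.900 to the group, so the social optimum is full contribution by everyone: group total = 2.900 × 158 = 458.20.
Efficiency loss = (2.900 − 1) × 158 = 300.20.

300.20 tokens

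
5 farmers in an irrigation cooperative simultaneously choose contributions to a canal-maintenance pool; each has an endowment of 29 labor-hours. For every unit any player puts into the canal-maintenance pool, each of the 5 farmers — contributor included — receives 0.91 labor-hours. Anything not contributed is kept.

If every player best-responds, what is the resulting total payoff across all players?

145.00 labor-hours

The private return per contributed unit is 0.91 < 1, so contributing 0 is dominant for every player. At the Nash equilibrium everyone keeps their 29, and the group total is 5 × 29 = 145.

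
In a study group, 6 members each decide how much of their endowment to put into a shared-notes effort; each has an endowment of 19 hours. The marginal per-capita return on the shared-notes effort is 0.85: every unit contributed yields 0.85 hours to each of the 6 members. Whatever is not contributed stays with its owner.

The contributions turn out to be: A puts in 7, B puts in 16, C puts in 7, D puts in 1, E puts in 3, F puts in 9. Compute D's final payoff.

54.55 hours

Total contributed: 7 + 16 + 7 + 1 + 3 + 9 = 43.
Each receives 0.85 × 43 = 36.55 from the shared-notes effort.
D keeps 19 − 1 = 18, so D's payoff is 18 + 36.55 = 54.55.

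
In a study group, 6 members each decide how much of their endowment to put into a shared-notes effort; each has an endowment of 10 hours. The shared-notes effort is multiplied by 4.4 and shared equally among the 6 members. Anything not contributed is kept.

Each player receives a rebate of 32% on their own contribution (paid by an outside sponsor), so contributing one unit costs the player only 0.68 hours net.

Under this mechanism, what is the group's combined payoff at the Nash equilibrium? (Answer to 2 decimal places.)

The effective private return per unit is now (4.4/6) / 0.68 = 1.0784 > 1, so every player's dominant strategy flips to full contribution.
So the Nash equilibrium is full contribution by all 6; the group earns 6 × (10 × 0.32 + 4.4 × 10) = 283.20.

283.20 hours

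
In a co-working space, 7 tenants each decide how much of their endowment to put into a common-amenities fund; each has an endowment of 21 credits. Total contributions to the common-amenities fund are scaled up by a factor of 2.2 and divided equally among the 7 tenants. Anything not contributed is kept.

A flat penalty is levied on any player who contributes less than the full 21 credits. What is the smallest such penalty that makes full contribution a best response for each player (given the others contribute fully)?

14.40 credits

Given the others contribute fully, the best deviation is to contribute 0 (any partial contribution still incurs the fine and gives up units whose private return 0.3143 is below 1).
Deviating from 21 to 0 saves 21 credits but forfeits the deviator's share of the drop in the common-amenities fund: 2.2/7 × 21 = 6.60.
So the deviation gain is 21 − 6.60 = 14.40, and the fine must be at least 14.40 credits to wipe it out.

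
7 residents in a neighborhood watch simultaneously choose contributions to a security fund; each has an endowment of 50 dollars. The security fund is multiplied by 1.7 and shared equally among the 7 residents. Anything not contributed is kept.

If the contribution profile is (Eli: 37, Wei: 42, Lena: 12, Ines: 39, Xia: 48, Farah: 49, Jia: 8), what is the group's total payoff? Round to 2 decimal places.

Total contributed: 37 + 42 + 12 + 39 + 48 + 49 + 8 = 235; total kept: 7 × 50 − 235 = 115.
The security fund pays out 1.7 × 235 = 399.50 in aggregate.
Group total = 115 + 399.50 = 514.50.

514.50 dollars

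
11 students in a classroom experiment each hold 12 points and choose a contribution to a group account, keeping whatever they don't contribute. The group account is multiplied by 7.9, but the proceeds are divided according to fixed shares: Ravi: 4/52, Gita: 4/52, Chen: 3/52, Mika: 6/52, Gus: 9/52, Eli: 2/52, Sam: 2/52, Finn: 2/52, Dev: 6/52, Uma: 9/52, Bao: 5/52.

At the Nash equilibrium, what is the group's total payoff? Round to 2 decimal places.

297.60 points

Each unit j contributes comes back to j as 7.9 × (j's share), so j prefers to contribute only if that share exceeds 1/7.9 = 0.1266; otherwise keeping the unit dominates.
Gus and Uma clear that bar, contributing 12 each; the remaining 9 contribute 0. Total contributed: 24.
The group account pays out 7.9 × 24 = 189.60 in total (split across the unequal shares, but the aggregate is all that matters for the group sum).
The 9 free-riders keep 12 each, adding 108. Group total = 108 + 189.60 = 297.60.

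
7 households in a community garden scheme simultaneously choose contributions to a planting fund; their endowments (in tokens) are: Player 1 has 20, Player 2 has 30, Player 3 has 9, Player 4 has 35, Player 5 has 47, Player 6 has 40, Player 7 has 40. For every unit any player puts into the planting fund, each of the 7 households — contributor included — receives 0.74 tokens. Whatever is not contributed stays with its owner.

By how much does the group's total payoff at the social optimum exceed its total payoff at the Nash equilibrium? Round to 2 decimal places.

The private return per contributed unit is 0.74 < 1 for everyone, so the Nash equilibrium is zero contribution and the group total is Σ E_j = 20 + 30 + 9 + 35 + 47 + 40 + 40 = 221.
Each contributed unit returns 5.180 to the group, so the social optimum is full contribution by everyone: group total = 5.180 × 221 = 1144.78.
Efficiency loss = (5.180 − 1) × 221 = 923.78.

923.78 tokens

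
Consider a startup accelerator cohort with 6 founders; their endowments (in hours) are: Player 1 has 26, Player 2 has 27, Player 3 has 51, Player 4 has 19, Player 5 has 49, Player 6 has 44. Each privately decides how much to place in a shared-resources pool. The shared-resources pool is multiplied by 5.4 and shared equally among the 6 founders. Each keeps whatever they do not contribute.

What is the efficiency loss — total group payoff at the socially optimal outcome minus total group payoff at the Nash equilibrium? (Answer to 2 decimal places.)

The private return per contributed unit is 5.4/6 = 0.9000 < 1 for every player regardless of endowment, so the Nash equilibrium is zero contribution and the group total is Σ E_j = 26 + 27 + 51 + 19 + 49 + 44 = 216.
Each contributed unit returns 5.400 to the group, so the social optimum is full contribution by everyone: group total = 5.400 × 216 = 1166.40.
Efficiency loss = (5.400 − 1) × 216 = 950.40.

950.40 hours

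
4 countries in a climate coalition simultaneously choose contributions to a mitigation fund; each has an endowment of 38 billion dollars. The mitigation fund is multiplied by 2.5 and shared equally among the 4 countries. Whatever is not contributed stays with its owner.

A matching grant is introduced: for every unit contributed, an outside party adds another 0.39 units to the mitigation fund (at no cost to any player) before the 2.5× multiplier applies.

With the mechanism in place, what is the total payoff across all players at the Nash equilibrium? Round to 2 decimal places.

Even with the mechanism, each unit contributed returns only 2.5 × 1.39 / 4 = 0.8688 per unit of net cost, so contributing nothing is still dominant.
At the Nash equilibrium no one contributes; group total payoff = 4 × 38 = 152.

152.00 billion dollars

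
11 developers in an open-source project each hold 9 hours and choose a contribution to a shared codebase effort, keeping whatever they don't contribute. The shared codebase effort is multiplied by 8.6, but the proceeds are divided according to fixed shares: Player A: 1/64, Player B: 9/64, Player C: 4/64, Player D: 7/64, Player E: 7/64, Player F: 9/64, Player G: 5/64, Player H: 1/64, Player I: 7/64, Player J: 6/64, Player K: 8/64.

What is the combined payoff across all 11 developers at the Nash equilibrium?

304.20 hours

Player j's private return per contributed unit is 8.6 × (j's share). Contributing is weakly dominant for j when that share is at least 1/8.6 = 0.1163, and contributing 0 is dominant otherwise.
Player B, Player F and Player K are above the threshold, contributing 9 each; the remaining 8 contribute 0. Total contributed: 27.
The shared codebase effort pays out 8.6 × 27 = 232.20 in total (split across the unequal shares, but the aggregate is all that matters for the group sum).
The 8 free-riders keep 9 each, adding 72. Group total = 72 + 232.20 = 304.20.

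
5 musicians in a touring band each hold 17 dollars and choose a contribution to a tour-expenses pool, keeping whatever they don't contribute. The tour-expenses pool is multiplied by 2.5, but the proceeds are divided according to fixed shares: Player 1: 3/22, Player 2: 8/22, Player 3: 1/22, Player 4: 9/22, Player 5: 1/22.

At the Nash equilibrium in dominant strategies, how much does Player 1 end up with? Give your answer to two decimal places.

22.80 dollars

Player j's private return per contributed unit is 2.5 × (j's share). Contributing is weakly dominant for j when that share is at least 1/2.5 = 0.4000, and contributing 0 is dominant otherwise.
The only share above 0.4000 is Player 4's 9/22, contributing 17; the remaining 4 contribute 0. Total contributed: 17.
Player 1 keeps 17 and receives 2.5 × 17 × 3/22 = 5.80 from the tour-expenses pool, for a payoff of 22.80.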